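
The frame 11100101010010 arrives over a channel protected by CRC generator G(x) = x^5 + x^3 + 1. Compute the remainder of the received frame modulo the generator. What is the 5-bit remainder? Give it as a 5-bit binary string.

Modulo-2 division of 11100101010010 by 101001:
  pos 0: 111001 XOR 101001 = 010000
  pos 1: 100000 XOR 101001 = 001001
  pos 3: 100110 XOR 101001 = 001111
  pos 5: 111110 XOR 101001 = 010111
  pos 6: 101110 XOR 101001 = 000111
Remainder = 11110 (nonzero — an error is detected).

11110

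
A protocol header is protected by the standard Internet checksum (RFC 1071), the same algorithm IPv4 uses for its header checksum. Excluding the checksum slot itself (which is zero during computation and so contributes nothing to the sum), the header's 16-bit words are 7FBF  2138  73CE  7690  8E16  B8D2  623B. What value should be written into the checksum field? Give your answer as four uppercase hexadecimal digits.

One's-complement addition (fold any carry out of bit 15 back into bit 0):
  0x7FBF + 0x2138 = 0x0A0F7
  0xA0F7 + 0x73CE = 0x114C5 → wrap carry → 0x14C6
  0x14C6 + 0x7690 = 0x08B56
  0x8B56 + 0x8E16 = 0x1196C → wrap carry → 0x196D
  0x196D + 0xB8D2 = 0x0D23F
  0xD23F + 0x623B = 0x1347A → wrap carry → 0x347B
One's-complement sum = 0x347B.
Checksum = ~0x347B & 0xFFFF = 0xCB84.

CB84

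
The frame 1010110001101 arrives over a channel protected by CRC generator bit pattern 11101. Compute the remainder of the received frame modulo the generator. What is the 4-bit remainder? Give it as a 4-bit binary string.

Modulo-2 division of 1010110001101 by 11101:
  pos 0: 10101 XOR 11101 = 01000
  pos 1: 10001 XOR 11101 = 01100
  pos 2: 11000 XOR 11101 = 00101
  pos 4: 10100 XOR 11101 = 01001
  pos 5: 10011 XOR 11101 = 01110
  pos 6: 11101 XOR 11101 = 00000
Remainder = 0001 (nonzero — an error is detected).

0001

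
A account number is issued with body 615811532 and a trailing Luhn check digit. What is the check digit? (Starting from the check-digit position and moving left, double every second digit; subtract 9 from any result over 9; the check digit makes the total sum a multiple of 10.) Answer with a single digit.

Partial digits right→left: 2 3 5 1 1 8 5 1 6
Double every second digit counting from the check-digit position (so the 1st, 3rd, 5th, ... of the partial from the right).
  doubled (with −9 where >9): 4 1 2 1 3 → sum 11
  kept as-is: 3 1 8 1 → sum 13
Total = 11 + 13 = 24.
Check digit = (10 − (24 mod 10)) mod 10 = 6.

6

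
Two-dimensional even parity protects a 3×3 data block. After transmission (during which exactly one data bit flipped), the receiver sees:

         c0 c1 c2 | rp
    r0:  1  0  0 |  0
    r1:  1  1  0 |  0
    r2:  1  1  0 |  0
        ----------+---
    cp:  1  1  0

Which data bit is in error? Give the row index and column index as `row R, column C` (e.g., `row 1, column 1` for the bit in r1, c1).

row 0, column 1

Recompute each row's even parity and compare to rp:
  r0: data parity 1, sent rp 0 → mismatch
  r1: data parity 0, sent rp 0 → ok
  r2: data parity 0, sent rp 0 → ok
Recompute each column's even parity and compare to cp:
  c0: data parity 1, sent cp 1 → ok
  c1: data parity 0, sent cp 1 → mismatch
  c2: data parity 0, sent cp 0 → ok
Exactly one row (r0) and one column (c1) fail → the flipped bit is at their intersection.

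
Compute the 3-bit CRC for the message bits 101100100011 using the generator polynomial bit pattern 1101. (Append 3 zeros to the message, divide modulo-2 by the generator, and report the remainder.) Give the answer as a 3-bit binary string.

101

Append 3 zeros: 101100100011000. Divide by 1101 (XOR where the leading bit is 1):
  pos 0: 1011 XOR 1101 = 0110
  pos 1: 1100 XOR 1101 = 0001
  pos 4: 1010 XOR 1101 = 0111
  pos 5: 1110 XOR 1101 = 0011
  pos 7: 1101 XOR 1101 = 0000
  pos 11: 1000 XOR 1101 = 0101
Remainder (last 3 bits) = 101. This is the CRC / FCS.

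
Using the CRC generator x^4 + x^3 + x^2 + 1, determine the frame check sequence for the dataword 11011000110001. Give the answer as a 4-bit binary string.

Append 4 zeros: 110110001100010000. Divide by 11101 (XOR where the leading bit is 1):
  pos 0: 11011 XOR 11101 = 00110
  pos 2: 11000 XOR 11101 = 00101
  pos 4: 10101 XOR 11101 = 01000
  pos 5: 10001 XOR 11101 = 01100
  pos 6: 11000 XOR 11101 = 00101
  pos 8: 10100 XOR 11101 = 01001
  pos 9: 10011 XOR 11101 = 01110
  pos 10: 11100 XOR 11101 = 00001
Remainder (last 4 bits) = 1000. This is the CRC / FCS.

1000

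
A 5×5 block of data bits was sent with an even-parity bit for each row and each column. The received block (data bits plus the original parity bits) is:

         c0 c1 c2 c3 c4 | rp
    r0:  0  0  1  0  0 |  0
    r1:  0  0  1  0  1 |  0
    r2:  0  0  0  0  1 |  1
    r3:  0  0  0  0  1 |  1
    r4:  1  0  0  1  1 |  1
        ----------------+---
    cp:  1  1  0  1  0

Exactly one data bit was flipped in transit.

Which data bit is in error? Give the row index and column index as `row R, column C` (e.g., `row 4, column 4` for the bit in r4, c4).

row 0, column 1

Recompute each row's even parity and compare to rp:
  r0: data parity 1, sent rp 0 → mismatch
  r1: data parity 0, sent rp 0 → ok
  r2: data parity 1, sent rp 1 → ok
  r3: data parity 1, sent rp 1 → ok
  r4: data parity 1, sent rp 1 → ok
Recompute each column's even parity and compare to cp:
  c0: data parity 1, sent cp 1 → ok
  c1: data parity 0, sent cp 1 → mismatch
  c2: data parity 0, sent cp 0 → ok
  c3: data parity 1, sent cp 1 → ok
  c4: data parity 0, sent cp 0 → ok
Exactly one row (r0) and one column (c1) fail → the flipped bit is at their intersection.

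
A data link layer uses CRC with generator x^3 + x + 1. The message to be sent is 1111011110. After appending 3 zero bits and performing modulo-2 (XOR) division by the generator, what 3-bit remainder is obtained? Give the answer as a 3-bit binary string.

011

Append 3 zeros: 1111011110000. Divide by 1011 (XOR where the leading bit is 1):
  pos 0: 1111 XOR 1011 = 0100
  pos 1: 1000 XOR 1011 = 0011
  pos 3: 1111 XOR 1011 = 0100
  pos 4: 1001 XOR 1011 = 0010
  pos 6: 1010 XOR 1011 = 0001
  pos 9: 1000 XOR 1011 = 0011
Remainder (last 3 bits) = 011. This is the CRC / FCS.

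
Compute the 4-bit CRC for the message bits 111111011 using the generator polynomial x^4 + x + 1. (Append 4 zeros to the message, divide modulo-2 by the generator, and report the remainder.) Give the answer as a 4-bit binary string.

0111

Append 4 zeros: 1111110110000. Divide by 10011 (XOR where the leading bit is 1):
  pos 0: 11111 XOR 10011 = 01100
  pos 1: 11001 XOR 10011 = 01010
  pos 2: 10100 XOR 10011 = 00111
  pos 4: 11111 XOR 10011 = 01100
  pos 5: 11000 XOR 10011 = 01011
  pos 6: 10110 XOR 10011 = 00101
  pos 8: 10100 XOR 10011 = 00111
Remainder (last 4 bits) = 0111. This is the CRC / FCS.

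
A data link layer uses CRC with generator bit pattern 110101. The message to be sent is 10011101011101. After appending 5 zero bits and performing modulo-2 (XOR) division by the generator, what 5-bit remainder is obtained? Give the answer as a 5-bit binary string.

Append 5 zeros: 1001110101110100000. Divide by 110101 (XOR where the leading bit is 1):
  pos 0: 100111 XOR 110101 = 010010
  pos 1: 100100 XOR 110101 = 010001
  pos 2: 100011 XOR 110101 = 010110
  pos 3: 101100 XOR 110101 = 011001
  pos 4: 110011 XOR 110101 = 000110
  pos 7: 110110 XOR 110101 = 000011
  pos 11: 111000 XOR 110101 = 001101
  pos 13: 110100 XOR 110101 = 000001
Remainder (last 5 bits) = 00001. This is the CRC / FCS.

00001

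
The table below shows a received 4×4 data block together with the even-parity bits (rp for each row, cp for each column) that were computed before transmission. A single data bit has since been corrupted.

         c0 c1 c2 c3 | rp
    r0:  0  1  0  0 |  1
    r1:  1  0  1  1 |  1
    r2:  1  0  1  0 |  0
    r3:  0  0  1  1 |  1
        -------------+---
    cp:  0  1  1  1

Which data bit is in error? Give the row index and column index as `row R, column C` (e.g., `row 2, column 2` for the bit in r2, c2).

row 3, column 3

Recompute each row's even parity and compare to rp:
  r0: data parity 1, sent rp 1 → ok
  r1: data parity 1, sent rp 1 → ok
  r2: data parity 0, sent rp 0 → ok
  r3: data parity 0, sent rp 1 → mismatch
Recompute each column's even parity and compare to cp:
  c0: data parity 0, sent cp 0 → ok
  c1: data parity 1, sent cp 1 → ok
  c2: data parity 1, sent cp 1 → ok
  c3: data parity 0, sent cp 1 → mismatch
Exactly one row (r3) and one column (c3) fail → the flipped bit is at their intersection.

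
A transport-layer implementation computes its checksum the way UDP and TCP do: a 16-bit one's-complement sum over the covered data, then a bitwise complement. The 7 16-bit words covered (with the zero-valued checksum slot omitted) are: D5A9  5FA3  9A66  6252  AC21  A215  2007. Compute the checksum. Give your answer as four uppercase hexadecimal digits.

One's-complement addition (fold any carry out of bit 15 back into bit 0):
  0xD5A9 + 0x5FA3 = 0x1354C → wrap carry → 0x354D
  0x354D + 0x9A66 = 0x0CFB3
  0xCFB3 + 0x6252 = 0x13205 → wrap carry → 0x3206
  0x3206 + 0xAC21 = 0x0DE27
  0xDE27 + 0xA215 = 0x1803C → wrap carry → 0x803D
  0x803D + 0x2007 = 0x0A044
One's-complement sum = 0xA044.
Checksum = ~0xA044 & 0xFFFF = 0x5FBB.

5FBB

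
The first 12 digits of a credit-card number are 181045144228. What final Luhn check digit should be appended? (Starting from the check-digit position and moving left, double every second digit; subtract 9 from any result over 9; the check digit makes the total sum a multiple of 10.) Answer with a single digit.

0

Partial digits right→left: 8 2 2 4 4 1 5 4 0 1 8 1
Double every second digit counting from the check-digit position (so the 1st, 3rd, 5th, ... of the partial from the right).
  doubled (with −9 where >9): 7 4 8 1 0 7 → sum 27
  kept as-is: 2 4 1 4 1 1 → sum 13
Total = 27 + 13 = 40.
Check digit = (10 − (40 mod 10)) mod 10 = 0.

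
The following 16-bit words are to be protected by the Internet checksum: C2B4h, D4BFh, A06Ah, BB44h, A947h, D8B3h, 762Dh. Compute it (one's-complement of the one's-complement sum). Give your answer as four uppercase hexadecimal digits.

One's-complement addition (fold any carry out of bit 15 back into bit 0):
  0xC2B4 + 0xD4BF = 0x19773 → wrap carry → 0x9774
  0x9774 + 0xA06A = 0x137DE → wrap carry → 0x37DF
  0x37DF + 0xBB44 = 0x0F323
  0xF323 + 0xA947 = 0x19C6A → wrap carry → 0x9C6B
  0x9C6B + 0xD8B3 = 0x1751E → wrap carry → 0x751F
  0x751F + 0x762D = 0x0EB4C
One's-complement sum = 0xEB4C.
Checksum = ~0xEB4C & 0xFFFF = 0x14B3.

14B3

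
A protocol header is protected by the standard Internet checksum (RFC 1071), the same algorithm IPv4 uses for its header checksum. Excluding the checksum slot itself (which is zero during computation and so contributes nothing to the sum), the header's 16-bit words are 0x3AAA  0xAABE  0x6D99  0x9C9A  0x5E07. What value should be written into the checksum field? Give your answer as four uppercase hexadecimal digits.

One's-complement addition (fold any carry out of bit 15 back into bit 0):
  0x3AAA + 0xAABE = 0x0E568
  0xE568 + 0x6D99 = 0x15301 → wrap carry → 0x5302
  0x5302 + 0x9C9A = 0x0EF9C
  0xEF9C + 0x5E07 = 0x14DA3 → wrap carry → 0x4DA4
One's-complement sum = 0x4DA4.
Checksum = ~0x4DA4 & 0xFFFF = 0xB25B.

B25B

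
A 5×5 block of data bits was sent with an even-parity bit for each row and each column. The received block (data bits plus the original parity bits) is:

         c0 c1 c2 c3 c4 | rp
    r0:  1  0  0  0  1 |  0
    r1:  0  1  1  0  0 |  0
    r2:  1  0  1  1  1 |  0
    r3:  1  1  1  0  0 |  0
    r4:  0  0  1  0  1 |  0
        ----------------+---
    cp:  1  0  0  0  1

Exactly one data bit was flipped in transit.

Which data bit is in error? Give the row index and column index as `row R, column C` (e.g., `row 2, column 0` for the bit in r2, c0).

row 3, column 3

Recompute each row's even parity and compare to rp:
  r0: data parity 0, sent rp 0 → ok
  r1: data parity 0, sent rp 0 → ok
  r2: data parity 0, sent rp 0 → ok
  r3: data parity 1, sent rp 0 → mismatch
  r4: data parity 0, sent rp 0 → ok
Recompute each column's even parity and compare to cp:
  c0: data parity 1, sent cp 1 → ok
  c1: data parity 0, sent cp 0 → ok
  c2: data parity 0, sent cp 0 → ok
  c3: data parity 1, sent cp 0 → mismatch
  c4: data parity 1, sent cp 1 → ok
Exactly one row (r3) and one column (c3) fail → the flipped bit is at their intersection.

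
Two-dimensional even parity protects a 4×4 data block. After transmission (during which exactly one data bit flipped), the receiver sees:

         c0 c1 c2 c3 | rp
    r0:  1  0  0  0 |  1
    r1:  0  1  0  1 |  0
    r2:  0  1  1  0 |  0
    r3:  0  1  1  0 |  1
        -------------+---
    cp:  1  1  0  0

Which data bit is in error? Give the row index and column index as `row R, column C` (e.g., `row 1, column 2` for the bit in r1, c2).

Recompute each row's even parity and compare to rp:
  r0: data parity 1, sent rp 1 → ok
  r1: data parity 0, sent rp 0 → ok
  r2: data parity 0, sent rp 0 → ok
  r3: data parity 0, sent rp 1 → mismatch
Recompute each column's even parity and compare to cp:
  c0: data parity 1, sent cp 1 → ok
  c1: data parity 1, sent cp 1 → ok
  c2: data parity 0, sent cp 0 → ok
  c3: data parity 1, sent cp 0 → mismatch
Exactly one row (r3) and one column (c3) fail → the flipped bit is at their intersection.

row 3, column 3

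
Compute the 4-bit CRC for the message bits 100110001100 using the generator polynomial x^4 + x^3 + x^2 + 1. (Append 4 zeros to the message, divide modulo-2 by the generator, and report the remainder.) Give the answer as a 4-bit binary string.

0111

Append 4 zeros: 1001100011000000. Divide by 11101 (XOR where the leading bit is 1):
  pos 0: 10011 XOR 11101 = 01110
  pos 1: 11100 XOR 11101 = 00001
  pos 5: 10011 XOR 11101 = 01110
  pos 6: 11100 XOR 11101 = 00001
  pos 10: 10000 XOR 11101 = 01101
  pos 11: 11010 XOR 11101 = 00111
Remainder (last 4 bits) = 0111. This is the CRC / FCS.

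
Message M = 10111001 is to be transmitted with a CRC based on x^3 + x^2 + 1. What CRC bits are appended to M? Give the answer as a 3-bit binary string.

101

Append 3 zeros: 10111001000. Divide by 1101 (XOR where the leading bit is 1):
  pos 0: 1011 XOR 1101 = 0110
  pos 1: 1101 XOR 1101 = 0000
  pos 7: 1000 XOR 1101 = 0101
Remainder (last 3 bits) = 101. This is the CRC / FCS.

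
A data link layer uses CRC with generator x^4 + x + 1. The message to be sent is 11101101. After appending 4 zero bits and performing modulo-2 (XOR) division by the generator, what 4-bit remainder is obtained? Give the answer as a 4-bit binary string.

Append 4 zeros: 111011010000. Divide by 10011 (XOR where the leading bit is 1):
  pos 0: 11101 XOR 10011 = 01110
  pos 1: 11101 XOR 10011 = 01110
  pos 2: 11100 XOR 10011 = 01111
  pos 3: 11111 XOR 10011 = 01100
  pos 4: 11000 XOR 10011 = 01011
  pos 5: 10110 XOR 10011 = 00101
  pos 7: 10100 XOR 10011 = 00111
Remainder (last 4 bits) = 0111. This is the CRC / FCS.

0111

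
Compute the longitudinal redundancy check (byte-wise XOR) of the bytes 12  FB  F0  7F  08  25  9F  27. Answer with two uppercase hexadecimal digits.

F3

XOR the bytes together:
  start with 0x12
  0x12 ⊕ 0xFB = 0xE9
  0xE9 ⊕ 0xF0 = 0x19
  0x19 ⊕ 0x7F = 0x66
  0x66 ⊕ 0x08 = 0x6E
  0x6E ⊕ 0x25 = 0x4B
  0x4B ⊕ 0x9F = 0xD4
  0xD4 ⊕ 0x27 = 0xF3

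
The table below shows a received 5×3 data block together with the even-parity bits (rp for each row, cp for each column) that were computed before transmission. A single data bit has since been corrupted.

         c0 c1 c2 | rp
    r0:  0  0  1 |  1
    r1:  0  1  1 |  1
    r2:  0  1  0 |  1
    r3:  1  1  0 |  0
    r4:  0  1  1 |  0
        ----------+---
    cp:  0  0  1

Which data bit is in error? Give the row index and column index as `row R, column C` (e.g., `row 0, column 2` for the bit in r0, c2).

row 1, column 0

Recompute each row's even parity and compare to rp:
  r0: data parity 1, sent rp 1 → ok
  r1: data parity 0, sent rp 1 → mismatch
  r2: data parity 1, sent rp 1 → ok
  r3: data parity 0, sent rp 0 → ok
  r4: data parity 0, sent rp 0 → ok
Recompute each column's even parity and compare to cp:
  c0: data parity 1, sent cp 0 → mismatch
  c1: data parity 0, sent cp 0 → ok
  c2: data parity 1, sent cp 1 → ok
Exactly one row (r1) and one column (c0) fail → the flipped bit is at their intersection.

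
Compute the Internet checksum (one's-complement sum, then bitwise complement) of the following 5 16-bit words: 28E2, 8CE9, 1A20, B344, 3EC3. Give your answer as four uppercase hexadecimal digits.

One's-complement addition (fold any carry out of bit 15 back into bit 0):
  0x28E2 + 0x8CE9 = 0x0B5CB
  0xB5CB + 0x1A20 = 0x0CFEB
  0xCFEB + 0xB344 = 0x1832F → wrap carry → 0x8330
  0x8330 + 0x3EC3 = 0x0C1F3
One's-complement sum = 0xC1F3.
Checksum = ~0xC1F3 & 0xFFFF = 0x3E0C.

3E0C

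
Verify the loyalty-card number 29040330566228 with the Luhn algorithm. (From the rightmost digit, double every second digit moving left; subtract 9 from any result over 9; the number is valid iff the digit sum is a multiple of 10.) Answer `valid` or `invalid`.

valid

From the right, keep odd positions and double even positions (subtract 9 from any doubled value over 9):
  doubled (positions 2,4,...): 4 3 1 6 0 0 4 → sum 18
  kept (positions 1,3,...): 8 2 6 0 3 4 9 → sum 32
Total = 50.
50 mod 10 = 0, so the number is valid.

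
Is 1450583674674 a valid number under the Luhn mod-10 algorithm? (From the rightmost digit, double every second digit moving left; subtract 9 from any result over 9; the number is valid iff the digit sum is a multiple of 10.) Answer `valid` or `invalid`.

invalid

From the right, keep odd positions and double even positions (subtract 9 from any doubled value over 9):
  doubled (positions 2,4,...): 5 8 3 7 0 8 → sum 31
  kept (positions 1,3,...): 4 6 7 3 5 5 1 → sum 31
Total = 62.
62 mod 10 = 2, so the number is invalid.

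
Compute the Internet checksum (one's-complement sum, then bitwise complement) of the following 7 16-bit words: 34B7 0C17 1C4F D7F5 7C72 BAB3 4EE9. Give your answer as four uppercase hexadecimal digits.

44DD

One's-complement addition (fold any carry out of bit 15 back into bit 0):
  0x34B7 + 0x0C17 = 0x040CE
  0x40CE + 0x1C4F = 0x05D1D
  0x5D1D + 0xD7F5 = 0x13512 → wrap carry → 0x3513
  0x3513 + 0x7C72 = 0x0B185
  0xB185 + 0xBAB3 = 0x16C38 → wrap carry → 0x6C39
  0x6C39 + 0x4EE9 = 0x0BB22
One's-complement sum = 0xBB22.
Checksum = ~0xBB22 & 0xFFFF = 0x44DD.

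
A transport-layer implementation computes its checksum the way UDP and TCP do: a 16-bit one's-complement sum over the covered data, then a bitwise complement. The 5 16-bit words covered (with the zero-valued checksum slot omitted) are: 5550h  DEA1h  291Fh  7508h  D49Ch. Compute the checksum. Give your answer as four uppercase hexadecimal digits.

One's-complement addition (fold any carry out of bit 15 back into bit 0):
  0x5550 + 0xDEA1 = 0x133F1 → wrap carry → 0x33F2
  0x33F2 + 0x291F = 0x05D11
  0x5D11 + 0x7508 = 0x0D219
  0xD219 + 0xD49C = 0x1A6B5 → wrap carry → 0xA6B6
One's-complement sum = 0xA6B6.
Checksum = ~0xA6B6 & 0xFFFF = 0x5949.

5949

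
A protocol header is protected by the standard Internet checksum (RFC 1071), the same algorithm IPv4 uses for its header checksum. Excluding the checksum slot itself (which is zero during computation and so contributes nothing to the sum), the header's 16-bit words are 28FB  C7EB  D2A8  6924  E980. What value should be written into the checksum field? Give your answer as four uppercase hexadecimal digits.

E9CA

One's-complement addition (fold any carry out of bit 15 back into bit 0):
  0x28FB + 0xC7EB = 0x0F0E6
  0xF0E6 + 0xD2A8 = 0x1C38E → wrap carry → 0xC38F
  0xC38F + 0x6924 = 0x12CB3 → wrap carry → 0x2CB4
  0x2CB4 + 0xE980 = 0x11634 → wrap carry → 0x1635
One's-complement sum = 0x1635.
Checksum = ~0x1635 & 0xFFFF = 0xE9CA.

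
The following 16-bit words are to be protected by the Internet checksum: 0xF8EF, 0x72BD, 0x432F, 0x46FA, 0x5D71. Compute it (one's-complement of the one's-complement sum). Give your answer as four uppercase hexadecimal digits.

ACB7

One's-complement addition (fold any carry out of bit 15 back into bit 0):
  0xF8EF + 0x72BD = 0x16BAC → wrap carry → 0x6BAD
  0x6BAD + 0x432F = 0x0AEDC
  0xAEDC + 0x46FA = 0x0F5D6
  0xF5D6 + 0x5D71 = 0x15347 → wrap carry → 0x5348
One's-complement sum = 0x5348.
Checksum = ~0x5348 & 0xFFFF = 0xACB7.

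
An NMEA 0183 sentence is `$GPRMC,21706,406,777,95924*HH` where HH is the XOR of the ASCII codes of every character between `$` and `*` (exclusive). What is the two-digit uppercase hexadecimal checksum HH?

4F

XOR the ASCII codes of the payload characters:
  'G' = 0x47 → acc = 0x47
  'P' = 0x50 → acc = 0x17
  'R' = 0x52 → acc = 0x45
  'M' = 0x4D → acc = 0x08
  'C' = 0x43 → acc = 0x4B
  ',' = 0x2C → acc = 0x67
  '2' = 0x32 → acc = 0x55
  '1' = 0x31 → acc = 0x64
  '7' = 0x37 → acc = 0x53
  '0' = 0x30 → acc = 0x63
  '6' = 0x36 → acc = 0x55
  ',' = 0x2C → acc = 0x79
  '4' = 0x34 → acc = 0x4D
  '0' = 0x30 → acc = 0x7D
  '6' = 0x36 → acc = 0x4B
  ',' = 0x2C → acc = 0x67
  '7' = 0x37 → acc = 0x50
  '7' = 0x37 → acc = 0x67
  '7' = 0x37 → acc = 0x50
  ',' = 0x2C → acc = 0x7C
  '9' = 0x39 → acc = 0x45
  '5' = 0x35 → acc = 0x70
  '9' = 0x39 → acc = 0x49
  '2' = 0x32 → acc = 0x7B
  '4' = 0x34 → acc = 0x4F
Checksum = 0x4F.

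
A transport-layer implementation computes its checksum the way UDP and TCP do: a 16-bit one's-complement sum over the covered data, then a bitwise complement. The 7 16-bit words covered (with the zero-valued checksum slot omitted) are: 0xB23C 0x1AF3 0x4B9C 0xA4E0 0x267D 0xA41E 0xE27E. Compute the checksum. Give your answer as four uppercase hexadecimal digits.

One's-complement addition (fold any carry out of bit 15 back into bit 0):
  0xB23C + 0x1AF3 = 0x0CD2F
  0xCD2F + 0x4B9C = 0x118CB → wrap carry → 0x18CC
  0x18CC + 0xA4E0 = 0x0BDAC
  0xBDAC + 0x267D = 0x0E429
  0xE429 + 0xA41E = 0x18847 → wrap carry → 0x8848
  0x8848 + 0xE27E = 0x16AC6 → wrap carry → 0x6AC7
One's-complement sum = 0x6AC7.
Checksum = ~0x6AC7 & 0xFFFF = 0x9538.

9538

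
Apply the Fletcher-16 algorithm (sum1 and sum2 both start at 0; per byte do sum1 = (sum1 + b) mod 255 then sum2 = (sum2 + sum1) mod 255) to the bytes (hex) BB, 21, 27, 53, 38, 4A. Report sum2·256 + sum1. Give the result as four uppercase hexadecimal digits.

5DD9

Running sums (mod 255):
  after byte 0 (BB): sum1=187, sum2=187
  after byte 1 (21): sum1=220, sum2=152
  after byte 2 (27): sum1=4, sum2=156
  after byte 3 (53): sum1=87, sum2=243
  after byte 4 (38): sum1=143, sum2=131
  after byte 5 (4A): sum1=217, sum2=93
Checksum = sum2·256 + sum1 = 93·256 + 217 = 24025 = 0x5DD9.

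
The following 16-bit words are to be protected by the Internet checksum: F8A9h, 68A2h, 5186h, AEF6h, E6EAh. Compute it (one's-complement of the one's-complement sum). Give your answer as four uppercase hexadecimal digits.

B74B

One's-complement addition (fold any carry out of bit 15 back into bit 0):
  0xF8A9 + 0x68A2 = 0x1614B → wrap carry → 0x614C
  0x614C + 0x5186 = 0x0B2D2
  0xB2D2 + 0xAEF6 = 0x161C8 → wrap carry → 0x61C9
  0x61C9 + 0xE6EA = 0x148B3 → wrap carry → 0x48B4
One's-complement sum = 0x48B4.
Checksum = ~0x48B4 & 0xFFFF = 0xB74B.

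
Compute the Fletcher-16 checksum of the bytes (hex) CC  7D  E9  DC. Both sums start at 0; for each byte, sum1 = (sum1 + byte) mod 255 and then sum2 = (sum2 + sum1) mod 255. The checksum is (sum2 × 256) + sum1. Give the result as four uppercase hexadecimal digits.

Running sums (mod 255):
  after byte 0 (CC): sum1=204, sum2=204
  after byte 1 (7D): sum1=74, sum2=23
  after byte 2 (E9): sum1=52, sum2=75
  after byte 3 (DC): sum1=17, sum2=92
Checksum = sum2·256 + sum1 = 92·256 + 17 = 23569 = 0x5C11.

5C11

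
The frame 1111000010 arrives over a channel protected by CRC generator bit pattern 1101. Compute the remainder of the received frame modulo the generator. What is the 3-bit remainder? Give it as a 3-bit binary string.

011

Modulo-2 division of 1111000010 by 1101:
  pos 0: 1111 XOR 1101 = 0010
  pos 2: 1000 XOR 1101 = 0101
  pos 3: 1010 XOR 1101 = 0111
  pos 4: 1110 XOR 1101 = 0011
  pos 6: 1110 XOR 1101 = 0011
Remainder = 011 (nonzero — an error is detected).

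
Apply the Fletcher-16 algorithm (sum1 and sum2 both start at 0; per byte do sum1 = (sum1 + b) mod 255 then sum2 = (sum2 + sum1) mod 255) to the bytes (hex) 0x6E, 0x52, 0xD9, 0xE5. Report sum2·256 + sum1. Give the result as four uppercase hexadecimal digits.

4A80

Running sums (mod 255):
  after byte 0 (0x6E): sum1=110, sum2=110
  after byte 1 (0x52): sum1=192, sum2=47
  after byte 2 (0xD9): sum1=154, sum2=201
  after byte 3 (0xE5): sum1=128, sum2=74
Checksum = sum2·256 + sum1 = 74·256 + 128 = 19072 = 0x4A80.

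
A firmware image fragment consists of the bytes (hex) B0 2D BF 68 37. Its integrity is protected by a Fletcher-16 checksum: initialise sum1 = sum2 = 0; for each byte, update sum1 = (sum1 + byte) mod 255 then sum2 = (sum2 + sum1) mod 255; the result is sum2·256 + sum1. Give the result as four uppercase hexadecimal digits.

6F3D

Running sums (mod 255):
  after byte 0 (B0): sum1=176, sum2=176
  after byte 1 (2D): sum1=221, sum2=142
  after byte 2 (BF): sum1=157, sum2=44
  after byte 3 (68): sum1=6, sum2=50
  after byte 4 (37): sum1=61, sum2=111
Checksum = sum2·256 + sum1 = 111·256 + 61 = 28477 = 0x6F3D.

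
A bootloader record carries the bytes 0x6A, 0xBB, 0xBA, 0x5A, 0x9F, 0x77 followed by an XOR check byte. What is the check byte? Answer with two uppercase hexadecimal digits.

D9

XOR the bytes together:
  start with 0x6A
  0x6A ⊕ 0xBB = 0xD1
  0xD1 ⊕ 0xBA = 0x6B
  0x6B ⊕ 0x5A = 0x31
  0x31 ⊕ 0x9F = 0xAE
  0xAE ⊕ 0x77 = 0xD9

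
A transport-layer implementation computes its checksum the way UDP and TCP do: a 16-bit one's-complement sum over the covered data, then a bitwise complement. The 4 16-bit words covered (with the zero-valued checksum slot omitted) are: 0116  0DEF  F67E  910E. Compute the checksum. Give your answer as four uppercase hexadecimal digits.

One's-complement addition (fold any carry out of bit 15 back into bit 0):
  0x0116 + 0x0DEF = 0x00F05
  0x0F05 + 0xF67E = 0x10583 → wrap carry → 0x0584
  0x0584 + 0x910E = 0x09692
One's-complement sum = 0x9692.
Checksum = ~0x9692 & 0xFFFF = 0x696D.

696D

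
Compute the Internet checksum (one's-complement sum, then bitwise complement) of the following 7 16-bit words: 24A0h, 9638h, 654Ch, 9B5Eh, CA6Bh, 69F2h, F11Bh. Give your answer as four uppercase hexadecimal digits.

One's-complement addition (fold any carry out of bit 15 back into bit 0):
  0x24A0 + 0x9638 = 0x0BAD8
  0xBAD8 + 0x654C = 0x12024 → wrap carry → 0x2025
  0x2025 + 0x9B5E = 0x0BB83
  0xBB83 + 0xCA6B = 0x185EE → wrap carry → 0x85EF
  0x85EF + 0x69F2 = 0x0EFE1
  0xEFE1 + 0xF11B = 0x1E0FC → wrap carry → 0xE0FD
One's-complement sum = 0xE0FD.
Checksum = ~0xE0FD & 0xFFFF = 0x1F02.

1F02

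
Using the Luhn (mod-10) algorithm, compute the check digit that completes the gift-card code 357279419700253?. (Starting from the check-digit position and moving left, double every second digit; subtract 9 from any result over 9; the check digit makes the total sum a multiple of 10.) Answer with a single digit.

Partial digits right→left: 3 5 2 0 0 7 9 1 4 9 7 2 7 5 3
Double every second digit counting from the check-digit position (so the 1st, 3rd, 5th, ... of the partial from the right).
  doubled (with −9 where >9): 6 4 0 9 8 5 5 6 → sum 43
  kept as-is: 5 0 7 1 9 2 5 → sum 29
Total = 43 + 29 = 72.
Check digit = (10 − (72 mod 10)) mod 10 = 8.

8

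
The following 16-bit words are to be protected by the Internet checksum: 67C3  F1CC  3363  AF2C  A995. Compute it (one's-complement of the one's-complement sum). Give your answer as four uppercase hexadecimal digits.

1A4A

One's-complement addition (fold any carry out of bit 15 back into bit 0):
  0x67C3 + 0xF1CC = 0x1598F → wrap carry → 0x5990
  0x5990 + 0x3363 = 0x08CF3
  0x8CF3 + 0xAF2C = 0x13C1F → wrap carry → 0x3C20
  0x3C20 + 0xA995 = 0x0E5B5
One's-complement sum = 0xE5B5.
Checksum = ~0xE5B5 & 0xFFFF = 0x1A4A.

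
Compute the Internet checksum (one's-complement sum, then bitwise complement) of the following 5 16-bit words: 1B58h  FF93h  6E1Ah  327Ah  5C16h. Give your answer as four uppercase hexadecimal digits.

E868

One's-complement addition (fold any carry out of bit 15 back into bit 0):
  0x1B58 + 0xFF93 = 0x11AEB → wrap carry → 0x1AEC
  0x1AEC + 0x6E1A = 0x08906
  0x8906 + 0x327A = 0x0BB80
  0xBB80 + 0x5C16 = 0x11796 → wrap carry → 0x1797
One's-complement sum = 0x1797.
Checksum = ~0x1797 & 0xFFFF = 0xE868.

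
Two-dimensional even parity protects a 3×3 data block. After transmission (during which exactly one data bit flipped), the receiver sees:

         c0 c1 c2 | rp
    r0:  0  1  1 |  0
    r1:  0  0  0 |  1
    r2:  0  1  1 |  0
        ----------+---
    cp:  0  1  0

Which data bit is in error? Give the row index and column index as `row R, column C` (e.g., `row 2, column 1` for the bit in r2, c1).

Recompute each row's even parity and compare to rp:
  r0: data parity 0, sent rp 0 → ok
  r1: data parity 0, sent rp 1 → mismatch
  r2: data parity 0, sent rp 0 → ok
Recompute each column's even parity and compare to cp:
  c0: data parity 0, sent cp 0 → ok
  c1: data parity 0, sent cp 1 → mismatch
  c2: data parity 0, sent cp 0 → ok
Exactly one row (r1) and one column (c1) fail → the flipped bit is at their intersection.

row 1, column 1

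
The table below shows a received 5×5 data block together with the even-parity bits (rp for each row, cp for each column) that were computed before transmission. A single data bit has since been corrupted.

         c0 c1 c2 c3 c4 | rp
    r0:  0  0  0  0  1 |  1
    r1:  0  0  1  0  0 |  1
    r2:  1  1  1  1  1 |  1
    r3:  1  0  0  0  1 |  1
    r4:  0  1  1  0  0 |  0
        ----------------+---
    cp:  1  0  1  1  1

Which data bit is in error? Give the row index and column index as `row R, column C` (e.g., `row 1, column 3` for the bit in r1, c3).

Recompute each row's even parity and compare to rp:
  r0: data parity 1, sent rp 1 → ok
  r1: data parity 1, sent rp 1 → ok
  r2: data parity 1, sent rp 1 → ok
  r3: data parity 0, sent rp 1 → mismatch
  r4: data parity 0, sent rp 0 → ok
Recompute each column's even parity and compare to cp:
  c0: data parity 0, sent cp 1 → mismatch
  c1: data parity 0, sent cp 0 → ok
  c2: data parity 1, sent cp 1 → ok
  c3: data parity 1, sent cp 1 → ok
  c4: data parity 1, sent cp 1 → ok
Exactly one row (r3) and one column (c0) fail → the flipped bit is at their intersection.

row 3, column 0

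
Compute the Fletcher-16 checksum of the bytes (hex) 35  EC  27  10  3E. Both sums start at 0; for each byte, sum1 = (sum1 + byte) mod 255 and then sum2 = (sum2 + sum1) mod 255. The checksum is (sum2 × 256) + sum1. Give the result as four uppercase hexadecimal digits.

9197

Running sums (mod 255):
  after byte 0 (35): sum1=53, sum2=53
  after byte 1 (EC): sum1=34, sum2=87
  after byte 2 (27): sum1=73, sum2=160
  after byte 3 (10): sum1=89, sum2=249
  after byte 4 (3E): sum1=151, sum2=145
Checksum = sum2·256 + sum1 = 145·256 + 151 = 37271 = 0x9197.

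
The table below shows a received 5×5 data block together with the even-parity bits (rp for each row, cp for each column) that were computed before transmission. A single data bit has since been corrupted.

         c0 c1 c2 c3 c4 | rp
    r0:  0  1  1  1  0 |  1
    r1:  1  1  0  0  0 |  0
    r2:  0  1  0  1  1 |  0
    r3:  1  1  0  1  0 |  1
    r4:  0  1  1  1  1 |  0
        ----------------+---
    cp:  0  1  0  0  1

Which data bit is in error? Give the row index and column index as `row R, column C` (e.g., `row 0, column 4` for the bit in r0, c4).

Recompute each row's even parity and compare to rp:
  r0: data parity 1, sent rp 1 → ok
  r1: data parity 0, sent rp 0 → ok
  r2: data parity 1, sent rp 0 → mismatch
  r3: data parity 1, sent rp 1 → ok
  r4: data parity 0, sent rp 0 → ok
Recompute each column's even parity and compare to cp:
  c0: data parity 0, sent cp 0 → ok
  c1: data parity 1, sent cp 1 → ok
  c2: data parity 0, sent cp 0 → ok
  c3: data parity 0, sent cp 0 → ok
  c4: data parity 0, sent cp 1 → mismatch
Exactly one row (r2) and one column (c4) fail → the flipped bit is at their intersection.

row 2, column 4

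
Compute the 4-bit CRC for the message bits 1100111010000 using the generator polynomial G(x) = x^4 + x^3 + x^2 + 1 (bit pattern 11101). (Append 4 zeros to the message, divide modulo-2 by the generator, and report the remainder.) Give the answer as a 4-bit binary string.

0110

Append 4 zeros: 11001110100000000. Divide by 11101 (XOR where the leading bit is 1):
  pos 0: 11001 XOR 11101 = 00100
  pos 2: 10011 XOR 11101 = 01110
  pos 3: 11100 XOR 11101 = 00001
  pos 7: 11000 XOR 11101 = 00101
  pos 9: 10100 XOR 11101 = 01001
  pos 10: 10010 XOR 11101 = 01111
  pos 11: 11110 XOR 11101 = 00011
Remainder (last 4 bits) = 0110. This is the CRC / FCS.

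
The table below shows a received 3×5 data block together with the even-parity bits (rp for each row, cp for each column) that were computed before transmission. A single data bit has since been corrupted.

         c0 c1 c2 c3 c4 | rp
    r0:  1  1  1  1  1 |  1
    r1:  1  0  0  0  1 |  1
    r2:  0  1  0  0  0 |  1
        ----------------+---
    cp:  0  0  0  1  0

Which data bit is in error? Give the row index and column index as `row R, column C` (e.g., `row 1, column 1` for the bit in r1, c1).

row 1, column 2

Recompute each row's even parity and compare to rp:
  r0: data parity 1, sent rp 1 → ok
  r1: data parity 0, sent rp 1 → mismatch
  r2: data parity 1, sent rp 1 → ok
Recompute each column's even parity and compare to cp:
  c0: data parity 0, sent cp 0 → ok
  c1: data parity 0, sent cp 0 → ok
  c2: data parity 1, sent cp 0 → mismatch
  c3: data parity 1, sent cp 1 → ok
  c4: data parity 0, sent cp 0 → ok
Exactly one row (r1) and one column (c2) fail → the flipped bit is at their intersection.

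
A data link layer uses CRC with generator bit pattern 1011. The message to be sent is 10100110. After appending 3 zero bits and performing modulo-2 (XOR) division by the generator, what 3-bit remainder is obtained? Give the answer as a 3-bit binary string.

Append 3 zeros: 10100110000. Divide by 1011 (XOR where the leading bit is 1):
  pos 0: 1010 XOR 1011 = 0001
  pos 3: 1011 XOR 1011 = 0000
Remainder (last 3 bits) = 000. This is the CRC / FCS.

000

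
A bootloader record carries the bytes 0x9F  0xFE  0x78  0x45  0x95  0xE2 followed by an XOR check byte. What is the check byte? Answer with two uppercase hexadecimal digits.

XOR the bytes together:
  start with 0x9F
  0x9F ⊕ 0xFE = 0x61
  0x61 ⊕ 0x78 = 0x19
  0x19 ⊕ 0x45 = 0x5C
  0x5C ⊕ 0x95 = 0xC9
  0xC9 ⊕ 0xE2 = 0x2B

2B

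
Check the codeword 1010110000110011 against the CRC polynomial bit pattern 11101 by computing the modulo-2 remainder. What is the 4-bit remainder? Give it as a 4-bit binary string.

Modulo-2 division of 1010110000110011 by 11101:
  pos 0: 10101 XOR 11101 = 01000
  pos 1: 10001 XOR 11101 = 01100
  pos 2: 11000 XOR 11101 = 00101
  pos 4: 10100 XOR 11101 = 01001
  pos 5: 10010 XOR 11101 = 01111
  pos 6: 11111 XOR 11101 = 00010
  pos 9: 10100 XOR 11101 = 01001
  pos 10: 10011 XOR 11101 = 01110
  pos 11: 11101 XOR 11101 = 00000
Remainder = 0000 (zero — the frame passes the CRC check).

0000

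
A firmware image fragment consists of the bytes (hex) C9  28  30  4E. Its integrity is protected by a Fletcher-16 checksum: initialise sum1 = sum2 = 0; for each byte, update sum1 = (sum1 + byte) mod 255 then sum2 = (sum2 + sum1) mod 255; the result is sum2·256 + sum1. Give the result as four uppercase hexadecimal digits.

Running sums (mod 255):
  after byte 0 (C9): sum1=201, sum2=201
  after byte 1 (28): sum1=241, sum2=187
  after byte 2 (30): sum1=34, sum2=221
  after byte 3 (4E): sum1=112, sum2=78
Checksum = sum2·256 + sum1 = 78·256 + 112 = 20080 = 0x4E70.

4E70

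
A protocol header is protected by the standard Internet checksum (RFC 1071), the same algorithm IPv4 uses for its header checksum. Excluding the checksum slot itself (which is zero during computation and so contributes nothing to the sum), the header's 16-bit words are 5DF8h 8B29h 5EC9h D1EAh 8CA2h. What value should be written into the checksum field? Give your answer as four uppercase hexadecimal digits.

One's-complement addition (fold any carry out of bit 15 back into bit 0):
  0x5DF8 + 0x8B29 = 0x0E921
  0xE921 + 0x5EC9 = 0x147EA → wrap carry → 0x47EB
  0x47EB + 0xD1EA = 0x119D5 → wrap carry → 0x19D6
  0x19D6 + 0x8CA2 = 0x0A678
One's-complement sum = 0xA678.
Checksum = ~0xA678 & 0xFFFF = 0x5987.

5987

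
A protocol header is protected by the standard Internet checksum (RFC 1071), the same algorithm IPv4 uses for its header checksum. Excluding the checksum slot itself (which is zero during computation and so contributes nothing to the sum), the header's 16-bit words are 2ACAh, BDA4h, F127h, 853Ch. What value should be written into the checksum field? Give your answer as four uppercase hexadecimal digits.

One's-complement addition (fold any carry out of bit 15 back into bit 0):
  0x2ACA + 0xBDA4 = 0x0E86E
  0xE86E + 0xF127 = 0x1D995 → wrap carry → 0xD996
  0xD996 + 0x853C = 0x15ED2 → wrap carry → 0x5ED3
One's-complement sum = 0x5ED3.
Checksum = ~0x5ED3 & 0xFFFF = 0xA12C.

A12C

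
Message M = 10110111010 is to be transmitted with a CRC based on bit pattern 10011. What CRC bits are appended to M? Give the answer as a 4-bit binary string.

1010

Append 4 zeros: 101101110100000. Divide by 10011 (XOR where the leading bit is 1):
  pos 0: 10110 XOR 10011 = 00101
  pos 2: 10111 XOR 10011 = 00100
  pos 4: 10010 XOR 10011 = 00001
  pos 8: 11000 XOR 10011 = 01011
  pos 9: 10110 XOR 10011 = 00101
Remainder (last 4 bits) = 1010. This is the CRC / FCS.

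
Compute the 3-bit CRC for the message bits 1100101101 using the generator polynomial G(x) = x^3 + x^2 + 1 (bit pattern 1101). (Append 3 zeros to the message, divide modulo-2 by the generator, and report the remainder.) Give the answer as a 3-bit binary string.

110

Append 3 zeros: 1100101101000. Divide by 1101 (XOR where the leading bit is 1):
  pos 0: 1100 XOR 1101 = 0001
  pos 3: 1101 XOR 1101 = 0000
  pos 7: 1010 XOR 1101 = 0111
  pos 8: 1110 XOR 1101 = 0011
Remainder (last 3 bits) = 110. This is the CRC / FCS.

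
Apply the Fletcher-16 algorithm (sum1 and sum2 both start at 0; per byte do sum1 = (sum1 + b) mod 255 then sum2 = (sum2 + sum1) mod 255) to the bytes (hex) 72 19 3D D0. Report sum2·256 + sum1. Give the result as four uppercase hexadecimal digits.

6099

Running sums (mod 255):
  after byte 0 (72): sum1=114, sum2=114
  after byte 1 (19): sum1=139, sum2=253
  after byte 2 (3D): sum1=200, sum2=198
  after byte 3 (D0): sum1=153, sum2=96
Checksum = sum2·256 + sum1 = 96·256 + 153 = 24729 = 0x6099.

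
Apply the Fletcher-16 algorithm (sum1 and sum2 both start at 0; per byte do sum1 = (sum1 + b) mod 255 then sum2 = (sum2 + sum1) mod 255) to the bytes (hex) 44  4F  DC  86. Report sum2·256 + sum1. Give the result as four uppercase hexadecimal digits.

Running sums (mod 255):
  after byte 0 (44): sum1=68, sum2=68
  after byte 1 (4F): sum1=147, sum2=215
  after byte 2 (DC): sum1=112, sum2=72
  after byte 3 (86): sum1=246, sum2=63
Checksum = sum2·256 + sum1 = 63·256 + 246 = 16374 = 0x3FF6.

3FF6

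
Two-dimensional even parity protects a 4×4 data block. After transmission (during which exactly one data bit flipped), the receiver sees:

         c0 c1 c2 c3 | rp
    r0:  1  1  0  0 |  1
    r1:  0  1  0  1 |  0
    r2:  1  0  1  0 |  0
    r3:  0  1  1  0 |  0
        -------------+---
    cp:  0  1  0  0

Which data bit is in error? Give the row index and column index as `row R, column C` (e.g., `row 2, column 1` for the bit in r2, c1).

Recompute each row's even parity and compare to rp:
  r0: data parity 0, sent rp 1 → mismatch
  r1: data parity 0, sent rp 0 → ok
  r2: data parity 0, sent rp 0 → ok
  r3: data parity 0, sent rp 0 → ok
Recompute each column's even parity and compare to cp:
  c0: data parity 0, sent cp 0 → ok
  c1: data parity 1, sent cp 1 → ok
  c2: data parity 0, sent cp 0 → ok
  c3: data parity 1, sent cp 0 → mismatch
Exactly one row (r0) and one column (c3) fail → the flipped bit is at their intersection.

row 0, column 3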